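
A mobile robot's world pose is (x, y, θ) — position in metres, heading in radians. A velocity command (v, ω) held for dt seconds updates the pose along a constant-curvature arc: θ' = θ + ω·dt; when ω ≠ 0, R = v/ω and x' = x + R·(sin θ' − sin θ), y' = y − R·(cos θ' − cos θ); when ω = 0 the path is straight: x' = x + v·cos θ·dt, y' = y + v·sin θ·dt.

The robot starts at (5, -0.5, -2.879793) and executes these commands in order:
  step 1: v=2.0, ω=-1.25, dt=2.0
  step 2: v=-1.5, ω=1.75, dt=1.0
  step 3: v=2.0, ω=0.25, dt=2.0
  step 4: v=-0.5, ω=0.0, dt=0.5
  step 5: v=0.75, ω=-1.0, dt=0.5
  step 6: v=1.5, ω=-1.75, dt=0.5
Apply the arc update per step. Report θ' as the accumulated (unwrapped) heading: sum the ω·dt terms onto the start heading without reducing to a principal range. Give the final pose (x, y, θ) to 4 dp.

(-0.7937, 2.3531, -4.5048)

step 1: θ'=-5.3798 (R=-1.6000) → pose (3.3292, 2.0358, -5.3798)
step 2: θ'=-3.6298 (R=-0.8571) → pose (3.6004, 0.7483, -3.6298)
step 3: θ'=-3.1298 (R=8.0000) → pose (-0.2463, 1.6823, -3.1298)
step 4: θ'=-3.1298 (straight) → pose (0.0037, 1.6852, -3.1298)
step 5: θ'=-3.6298 (R=-0.7500) → pose (-0.3569, 1.7728, -3.6298)
step 6: θ'=-4.5048 (R=-0.8571) → pose (-0.7937, 2.3531, -4.5048)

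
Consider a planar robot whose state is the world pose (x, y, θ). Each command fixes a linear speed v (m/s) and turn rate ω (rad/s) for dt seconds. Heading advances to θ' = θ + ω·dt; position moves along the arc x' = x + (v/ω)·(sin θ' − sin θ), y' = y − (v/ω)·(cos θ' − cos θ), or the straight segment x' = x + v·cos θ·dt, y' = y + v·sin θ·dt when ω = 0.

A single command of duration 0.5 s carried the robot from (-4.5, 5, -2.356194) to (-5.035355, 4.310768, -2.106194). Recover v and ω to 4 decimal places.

v = 1.7500, ω = 0.5000

Δθ = -2.106194 − -2.356194 = 0.250000
ω = Δθ/dt = 0.250000/0.5 = 0.5000
R = −Δy/(cos θ' − cos θ) = 3.5000
v = R·ω = 3.5000·0.5000 = 1.7500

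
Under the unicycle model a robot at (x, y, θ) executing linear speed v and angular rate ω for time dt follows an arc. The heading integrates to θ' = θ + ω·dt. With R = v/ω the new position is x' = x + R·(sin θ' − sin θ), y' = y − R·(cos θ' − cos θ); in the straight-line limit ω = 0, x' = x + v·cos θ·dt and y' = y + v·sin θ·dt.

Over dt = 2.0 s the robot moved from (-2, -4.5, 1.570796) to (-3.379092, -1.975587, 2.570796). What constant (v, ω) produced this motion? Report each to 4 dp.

v = 1.5000, ω = 0.5000

Δθ = 2.570796 − 1.570796 = 1.000000
ω = Δθ/dt = 1.000000/2.0 = 0.5000
R = −Δy/(cos θ' − cos θ) = 3.0000
v = R·ω = 3.0000·0.5000 = 1.5000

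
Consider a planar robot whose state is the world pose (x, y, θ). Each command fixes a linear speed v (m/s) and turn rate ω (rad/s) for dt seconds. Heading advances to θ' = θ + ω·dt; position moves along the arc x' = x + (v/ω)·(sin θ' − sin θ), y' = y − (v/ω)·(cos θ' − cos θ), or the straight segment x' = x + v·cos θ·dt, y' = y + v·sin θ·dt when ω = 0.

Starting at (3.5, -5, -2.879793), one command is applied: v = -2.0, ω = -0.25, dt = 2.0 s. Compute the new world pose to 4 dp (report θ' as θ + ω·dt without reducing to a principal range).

(7.4582, -4.9533, -3.3798)

θ' = -2.8798 + -0.25·2.0 = -3.3798
R = v/ω = -2.0/-0.25 = 8.0000
x' = 3.5 + 8.0000·(sin -3.3798 − sin -2.8798) = 7.4582
y' = -5 − 8.0000·(cos -3.3798 − cos -2.8798) = -4.9533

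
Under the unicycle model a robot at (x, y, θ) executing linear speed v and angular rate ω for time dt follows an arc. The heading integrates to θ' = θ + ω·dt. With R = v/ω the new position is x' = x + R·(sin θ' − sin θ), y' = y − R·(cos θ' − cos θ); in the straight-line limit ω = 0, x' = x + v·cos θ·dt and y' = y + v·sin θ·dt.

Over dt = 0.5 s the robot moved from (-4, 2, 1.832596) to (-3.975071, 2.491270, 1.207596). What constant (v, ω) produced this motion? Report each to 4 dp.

Δθ = 1.207596 − 1.832596 = -0.625000
ω = Δθ/dt = -0.625000/0.5 = -1.2500
R = −Δy/(cos θ' − cos θ) = -0.8000
v = R·ω = -0.8000·-1.2500 = 1.0000

v = 1.0000, ω = -1.2500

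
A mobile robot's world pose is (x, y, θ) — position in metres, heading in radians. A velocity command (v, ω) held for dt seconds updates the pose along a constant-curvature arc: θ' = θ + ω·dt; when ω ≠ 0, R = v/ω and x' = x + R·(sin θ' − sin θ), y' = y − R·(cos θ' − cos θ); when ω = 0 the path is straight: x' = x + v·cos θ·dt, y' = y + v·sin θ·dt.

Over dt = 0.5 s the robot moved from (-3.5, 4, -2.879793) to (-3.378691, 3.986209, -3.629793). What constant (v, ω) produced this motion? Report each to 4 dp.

v = -0.2500, ω = -1.5000

Δθ = -3.629793 − -2.879793 = -0.750000
ω = Δθ/dt = -0.750000/0.5 = -1.5000
R = Δx/(sin θ' − sin θ) = 0.1667
v = R·ω = 0.1667·-1.5000 = -0.2500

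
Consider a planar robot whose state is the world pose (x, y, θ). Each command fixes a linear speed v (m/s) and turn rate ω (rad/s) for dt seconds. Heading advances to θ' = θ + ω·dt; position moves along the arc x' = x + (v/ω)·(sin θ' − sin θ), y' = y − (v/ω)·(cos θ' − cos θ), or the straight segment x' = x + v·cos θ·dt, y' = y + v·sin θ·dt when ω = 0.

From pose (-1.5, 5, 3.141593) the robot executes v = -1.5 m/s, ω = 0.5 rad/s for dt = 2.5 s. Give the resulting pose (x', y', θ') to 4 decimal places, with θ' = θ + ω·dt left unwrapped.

(1.3470, 7.0540, 4.3916)

θ' = 3.1416 + 0.5·2.5 = 4.3916
R = v/ω = -1.5/0.5 = -3.0000
x' = -1.5 + -3.0000·(sin 4.3916 − sin 3.1416) = 1.3470
y' = 5 − -3.0000·(cos 4.3916 − cos 3.1416) = 7.0540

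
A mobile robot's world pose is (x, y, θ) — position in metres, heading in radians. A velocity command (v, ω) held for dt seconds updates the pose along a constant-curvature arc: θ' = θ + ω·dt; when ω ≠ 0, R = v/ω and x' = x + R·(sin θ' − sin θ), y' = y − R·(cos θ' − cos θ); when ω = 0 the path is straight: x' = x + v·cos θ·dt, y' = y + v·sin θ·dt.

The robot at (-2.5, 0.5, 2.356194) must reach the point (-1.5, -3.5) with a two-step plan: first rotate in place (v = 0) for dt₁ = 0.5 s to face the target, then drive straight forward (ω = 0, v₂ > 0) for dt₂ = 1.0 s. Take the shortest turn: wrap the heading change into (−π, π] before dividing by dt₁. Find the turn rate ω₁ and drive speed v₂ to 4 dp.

heading to target = atan2(-3.5−0.5, -1.5−-2.5) = -1.3258
Δθ = wrap(-1.3258 − 2.3562) = 2.6012; ω₁ = Δθ/dt₁ = 5.2023
distance = √((-1.5−-2.5)² + (-3.5−0.5)²) = 4.1231; v₂ = distance/dt₂ = 4.1231

ω₁ = 5.2023, v₂ = 4.1231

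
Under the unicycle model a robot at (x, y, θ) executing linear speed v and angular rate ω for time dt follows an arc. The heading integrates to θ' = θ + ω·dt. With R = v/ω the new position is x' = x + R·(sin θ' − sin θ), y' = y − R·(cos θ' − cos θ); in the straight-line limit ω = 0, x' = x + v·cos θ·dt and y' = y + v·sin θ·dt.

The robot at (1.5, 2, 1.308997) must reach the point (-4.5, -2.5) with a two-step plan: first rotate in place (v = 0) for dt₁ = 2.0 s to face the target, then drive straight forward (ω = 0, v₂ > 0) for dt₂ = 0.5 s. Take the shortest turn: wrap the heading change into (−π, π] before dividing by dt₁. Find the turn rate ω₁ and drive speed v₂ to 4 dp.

ω₁ = 1.2380, v₂ = 15.0000

heading to target = atan2(-2.5−2, -4.5−1.5) = -2.4981
Δθ = wrap(-2.4981 − 1.3090) = 2.4761; ω₁ = Δθ/dt₁ = 1.2380
distance = √((-4.5−1.5)² + (-2.5−2)²) = 7.5000; v₂ = distance/dt₂ = 15.0000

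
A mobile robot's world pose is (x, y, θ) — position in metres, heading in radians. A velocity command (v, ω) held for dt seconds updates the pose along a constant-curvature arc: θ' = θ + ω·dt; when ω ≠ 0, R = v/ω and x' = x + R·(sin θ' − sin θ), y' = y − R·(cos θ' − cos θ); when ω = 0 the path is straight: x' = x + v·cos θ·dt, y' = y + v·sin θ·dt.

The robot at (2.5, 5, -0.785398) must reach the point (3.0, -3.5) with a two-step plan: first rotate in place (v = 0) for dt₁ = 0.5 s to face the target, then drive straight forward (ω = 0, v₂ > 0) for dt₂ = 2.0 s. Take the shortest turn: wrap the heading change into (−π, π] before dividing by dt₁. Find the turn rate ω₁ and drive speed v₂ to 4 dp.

ω₁ = -1.4533, v₂ = 4.2573

heading to target = atan2(-3.5−5, 3−2.5) = -1.5120
Δθ = wrap(-1.5120 − -0.7854) = -0.7266; ω₁ = Δθ/dt₁ = -1.4533
distance = √((3−2.5)² + (-3.5−5)²) = 8.5147; v₂ = distance/dt₂ = 4.2573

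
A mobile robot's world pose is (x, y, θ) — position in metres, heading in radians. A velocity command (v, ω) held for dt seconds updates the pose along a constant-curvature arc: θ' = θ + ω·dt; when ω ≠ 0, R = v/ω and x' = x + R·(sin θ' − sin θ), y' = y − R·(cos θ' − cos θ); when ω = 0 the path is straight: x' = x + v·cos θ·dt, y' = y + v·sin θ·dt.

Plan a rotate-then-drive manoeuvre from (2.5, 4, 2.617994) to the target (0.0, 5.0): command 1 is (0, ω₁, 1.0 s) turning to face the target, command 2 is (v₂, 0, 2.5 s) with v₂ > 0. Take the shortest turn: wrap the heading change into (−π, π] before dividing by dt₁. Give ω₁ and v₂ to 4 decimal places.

heading to target = atan2(5−4, 0−2.5) = 2.7611
Δθ = wrap(2.7611 − 2.6180) = 0.1431; ω₁ = Δθ/dt₁ = 0.1431
distance = √((0−2.5)² + (5−4)²) = 2.6926; v₂ = distance/dt₂ = 1.0770

ω₁ = 0.1431, v₂ = 1.0770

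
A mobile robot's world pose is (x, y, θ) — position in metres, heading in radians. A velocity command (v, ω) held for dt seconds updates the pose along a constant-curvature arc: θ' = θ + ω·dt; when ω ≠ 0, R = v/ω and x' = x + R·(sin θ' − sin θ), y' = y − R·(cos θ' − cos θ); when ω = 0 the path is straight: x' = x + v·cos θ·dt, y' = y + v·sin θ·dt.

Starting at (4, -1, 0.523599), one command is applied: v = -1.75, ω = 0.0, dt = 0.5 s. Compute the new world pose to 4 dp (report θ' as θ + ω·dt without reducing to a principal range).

(3.2422, -1.4375, 0.5236)

θ' = 0.5236 + 0.0·0.5 = 0.5236
ω = 0 → straight: x' = 4 + -1.75·cos(0.5236)·0.5 = 3.2422
y' = -1 + -1.75·sin(0.5236)·0.5 = -1.4375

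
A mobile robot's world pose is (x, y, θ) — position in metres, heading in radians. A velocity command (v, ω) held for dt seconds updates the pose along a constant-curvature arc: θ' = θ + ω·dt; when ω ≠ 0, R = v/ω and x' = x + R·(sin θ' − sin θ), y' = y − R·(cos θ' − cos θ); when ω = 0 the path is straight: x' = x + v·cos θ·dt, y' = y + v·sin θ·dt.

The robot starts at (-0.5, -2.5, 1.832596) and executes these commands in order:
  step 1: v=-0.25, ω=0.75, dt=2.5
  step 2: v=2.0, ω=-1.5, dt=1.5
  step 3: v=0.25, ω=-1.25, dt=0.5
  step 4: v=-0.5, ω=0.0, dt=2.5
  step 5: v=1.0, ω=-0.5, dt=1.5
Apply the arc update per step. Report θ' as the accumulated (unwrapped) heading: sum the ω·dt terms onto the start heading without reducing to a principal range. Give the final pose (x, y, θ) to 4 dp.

step 1: θ'=3.7076 (R=-0.3333) → pose (0.0007, -2.6951, 3.7076)
step 2: θ'=1.4576 (R=-1.3333) → pose (-2.0391, -1.4191, 1.4576)
step 3: θ'=0.8326 (R=-0.2000) → pose (-1.9883, -1.3071, 0.8326)
step 4: θ'=0.8326 (straight) → pose (-2.8295, -2.2317, 0.8326)
step 5: θ'=0.0826 (R=-2.0000) → pose (-1.5151, -1.5844, 0.0826)

(-1.5151, -1.5844, 0.0826)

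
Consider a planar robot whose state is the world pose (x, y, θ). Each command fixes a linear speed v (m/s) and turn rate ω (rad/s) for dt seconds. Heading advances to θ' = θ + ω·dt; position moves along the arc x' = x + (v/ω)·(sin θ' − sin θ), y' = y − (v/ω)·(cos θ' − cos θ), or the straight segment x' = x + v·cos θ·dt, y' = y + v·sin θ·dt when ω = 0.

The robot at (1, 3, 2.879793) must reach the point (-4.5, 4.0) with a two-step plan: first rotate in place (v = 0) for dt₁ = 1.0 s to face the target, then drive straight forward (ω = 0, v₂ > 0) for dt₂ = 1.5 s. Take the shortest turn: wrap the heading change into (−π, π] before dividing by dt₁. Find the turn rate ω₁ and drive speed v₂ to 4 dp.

heading to target = atan2(4−3, -4.5−1) = 2.9617
Δθ = wrap(2.9617 − 2.8798) = 0.0819; ω₁ = Δθ/dt₁ = 0.0819
distance = √((-4.5−1)² + (4−3)²) = 5.5902; v₂ = distance/dt₂ = 3.7268

ω₁ = 0.0819, v₂ = 3.7268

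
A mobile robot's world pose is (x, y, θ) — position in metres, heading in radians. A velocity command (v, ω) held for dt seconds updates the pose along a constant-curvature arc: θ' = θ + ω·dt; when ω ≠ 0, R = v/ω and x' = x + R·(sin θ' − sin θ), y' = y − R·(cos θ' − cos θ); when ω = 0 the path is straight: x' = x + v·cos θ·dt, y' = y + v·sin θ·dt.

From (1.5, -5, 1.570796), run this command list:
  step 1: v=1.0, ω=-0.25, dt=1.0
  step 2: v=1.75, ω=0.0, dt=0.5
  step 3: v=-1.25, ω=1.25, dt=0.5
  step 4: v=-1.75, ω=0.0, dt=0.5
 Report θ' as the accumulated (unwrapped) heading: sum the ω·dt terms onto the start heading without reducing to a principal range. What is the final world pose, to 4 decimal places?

step 1: θ'=1.3208 (R=-4.0000) → pose (1.6244, -4.0104, 1.3208)
step 2: θ'=1.3208 (straight) → pose (1.8408, -3.1626, 1.3208)
step 3: θ'=1.9458 (R=-1.0000) → pose (1.8792, -3.7763, 1.9458)
step 4: θ'=1.9458 (straight) → pose (2.1997, -4.5905, 1.9458)

(2.1997, -4.5905, 1.9458)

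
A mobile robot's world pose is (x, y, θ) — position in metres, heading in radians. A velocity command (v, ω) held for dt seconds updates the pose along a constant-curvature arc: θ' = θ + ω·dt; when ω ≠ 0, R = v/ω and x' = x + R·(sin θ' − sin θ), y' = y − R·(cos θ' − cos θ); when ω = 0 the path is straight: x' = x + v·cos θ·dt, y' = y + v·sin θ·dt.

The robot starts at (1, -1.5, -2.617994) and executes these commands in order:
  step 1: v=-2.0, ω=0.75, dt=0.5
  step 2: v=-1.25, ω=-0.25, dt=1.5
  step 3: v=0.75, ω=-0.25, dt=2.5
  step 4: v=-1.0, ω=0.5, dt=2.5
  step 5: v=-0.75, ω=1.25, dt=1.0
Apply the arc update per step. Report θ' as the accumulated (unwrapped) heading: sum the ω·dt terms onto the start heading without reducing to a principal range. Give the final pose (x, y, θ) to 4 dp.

(3.2472, 1.8368, -0.7430)

step 1: θ'=-2.2430 (R=-2.6667) → pose (1.7532, -0.8512, -2.2430)
step 2: θ'=-2.6180 (R=5.0000) → pose (3.1655, 0.3654, -2.6180)
step 3: θ'=-3.2430 (R=-3.0000) → pose (1.3618, -0.0211, -3.2430)
step 4: θ'=-1.9930 (R=-2.0000) → pose (3.3886, 1.1491, -1.9930)
step 5: θ'=-0.7430 (R=-0.6000) → pose (3.2472, 1.8368, -0.7430)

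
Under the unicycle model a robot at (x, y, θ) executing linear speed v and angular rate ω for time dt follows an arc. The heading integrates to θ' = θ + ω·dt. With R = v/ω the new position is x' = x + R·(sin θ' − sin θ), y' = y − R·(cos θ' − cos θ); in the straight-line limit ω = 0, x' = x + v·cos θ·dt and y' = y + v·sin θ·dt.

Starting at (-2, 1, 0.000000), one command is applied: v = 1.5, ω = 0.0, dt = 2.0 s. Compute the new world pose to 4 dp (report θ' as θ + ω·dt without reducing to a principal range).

θ' = 0.0000 + 0.0·2.0 = 0.0000
ω = 0 → straight: x' = -2 + 1.5·cos(0.0000)·2.0 = 1.0000
y' = 1 + 1.5·sin(0.0000)·2.0 = 1.0000

(1.0000, 1.0000, 0.0000)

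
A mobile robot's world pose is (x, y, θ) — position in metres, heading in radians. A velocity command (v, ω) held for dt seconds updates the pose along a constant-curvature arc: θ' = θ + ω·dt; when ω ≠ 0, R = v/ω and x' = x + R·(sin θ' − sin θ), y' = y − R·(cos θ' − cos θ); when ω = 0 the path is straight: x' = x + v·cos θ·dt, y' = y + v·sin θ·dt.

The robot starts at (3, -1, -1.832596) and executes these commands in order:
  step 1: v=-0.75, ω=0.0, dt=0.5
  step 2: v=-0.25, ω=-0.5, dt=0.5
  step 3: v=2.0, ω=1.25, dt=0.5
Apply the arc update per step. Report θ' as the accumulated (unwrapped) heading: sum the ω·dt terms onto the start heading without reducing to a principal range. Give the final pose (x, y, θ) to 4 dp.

(2.9493, -1.4866, -1.4576)

step 1: θ'=-1.8326 (straight) → pose (3.0971, -0.6378, -1.8326)
step 2: θ'=-2.0826 (R=0.5000) → pose (3.1441, -0.5223, -2.0826)
step 3: θ'=-1.4576 (R=1.6000) → pose (2.9493, -1.4866, -1.4576)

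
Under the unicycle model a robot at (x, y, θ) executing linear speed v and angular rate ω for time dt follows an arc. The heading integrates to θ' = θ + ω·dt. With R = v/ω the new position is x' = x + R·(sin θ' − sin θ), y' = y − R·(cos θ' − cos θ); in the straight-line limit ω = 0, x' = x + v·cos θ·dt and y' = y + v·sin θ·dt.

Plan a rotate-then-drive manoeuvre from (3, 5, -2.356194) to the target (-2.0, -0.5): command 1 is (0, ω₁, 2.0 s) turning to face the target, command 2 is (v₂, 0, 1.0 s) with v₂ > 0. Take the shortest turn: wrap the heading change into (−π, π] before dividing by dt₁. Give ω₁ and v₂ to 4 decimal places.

heading to target = atan2(-0.5−5, -2−3) = -2.3086
Δθ = wrap(-2.3086 − -2.3562) = 0.0476; ω₁ = Δθ/dt₁ = 0.0238
distance = √((-2−3)² + (-0.5−5)²) = 7.4330; v₂ = distance/dt₂ = 7.4330

ω₁ = 0.0238, v₂ = 7.4330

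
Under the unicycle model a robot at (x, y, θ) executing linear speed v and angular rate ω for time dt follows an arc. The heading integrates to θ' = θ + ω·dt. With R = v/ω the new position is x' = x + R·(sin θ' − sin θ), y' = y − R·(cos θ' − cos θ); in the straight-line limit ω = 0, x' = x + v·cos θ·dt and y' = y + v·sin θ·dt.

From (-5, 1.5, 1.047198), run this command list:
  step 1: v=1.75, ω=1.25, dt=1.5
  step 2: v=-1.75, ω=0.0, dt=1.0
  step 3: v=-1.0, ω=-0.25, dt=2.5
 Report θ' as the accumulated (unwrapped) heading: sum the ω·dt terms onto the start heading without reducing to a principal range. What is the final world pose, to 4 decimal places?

(-2.0800, 1.9382, 2.2972)

step 1: θ'=2.9222 (R=1.4000) → pose (-5.9077, 3.5664, 2.9222)
step 2: θ'=2.9222 (straight) → pose (-4.1997, 3.1856, 2.9222)
step 3: θ'=2.2972 (R=4.0000) → pose (-2.0800, 1.9382, 2.2972)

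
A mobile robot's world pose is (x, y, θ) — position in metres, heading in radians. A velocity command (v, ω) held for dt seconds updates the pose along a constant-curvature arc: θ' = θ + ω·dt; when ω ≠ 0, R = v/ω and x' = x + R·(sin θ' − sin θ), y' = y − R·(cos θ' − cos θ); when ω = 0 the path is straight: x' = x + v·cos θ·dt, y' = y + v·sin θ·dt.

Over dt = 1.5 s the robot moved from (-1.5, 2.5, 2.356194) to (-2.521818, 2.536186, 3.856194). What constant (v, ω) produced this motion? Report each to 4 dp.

v = 0.7500, ω = 1.0000

Δθ = 3.856194 − 2.356194 = 1.500000
ω = Δθ/dt = 1.500000/1.5 = 1.0000
R = Δx/(sin θ' − sin θ) = 0.7500
v = R·ω = 0.7500·1.0000 = 0.7500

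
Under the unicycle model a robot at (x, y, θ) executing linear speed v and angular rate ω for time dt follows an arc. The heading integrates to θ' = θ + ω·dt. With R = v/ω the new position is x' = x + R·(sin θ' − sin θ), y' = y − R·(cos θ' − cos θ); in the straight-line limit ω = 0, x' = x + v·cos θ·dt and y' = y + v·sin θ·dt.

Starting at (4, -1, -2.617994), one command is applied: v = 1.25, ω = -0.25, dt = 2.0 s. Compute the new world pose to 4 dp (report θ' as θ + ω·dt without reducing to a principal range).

θ' = -2.6180 + -0.25·2.0 = -3.1180
R = v/ω = 1.25/-0.25 = -5.0000
x' = 4 + -5.0000·(sin -3.1180 − sin -2.6180) = 1.6180
y' = -1 − -5.0000·(cos -3.1180 − cos -2.6180) = -1.6685

(1.6180, -1.6685, -3.1180)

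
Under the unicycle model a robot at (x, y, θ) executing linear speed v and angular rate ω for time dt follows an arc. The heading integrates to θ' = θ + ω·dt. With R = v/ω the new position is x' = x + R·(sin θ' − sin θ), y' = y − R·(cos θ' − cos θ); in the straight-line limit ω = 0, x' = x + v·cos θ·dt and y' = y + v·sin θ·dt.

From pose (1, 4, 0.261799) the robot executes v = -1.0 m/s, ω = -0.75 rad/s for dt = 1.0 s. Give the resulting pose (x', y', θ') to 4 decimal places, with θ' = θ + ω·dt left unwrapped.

θ' = 0.2618 + -0.75·1.0 = -0.4882
R = v/ω = -1.0/-0.75 = 1.3333
x' = 1 + 1.3333·(sin -0.4882 − sin 0.2618) = 0.0295
y' = 4 − 1.3333·(cos -0.4882 − cos 0.2618) = 4.1103

(0.0295, 4.1103, -0.4882)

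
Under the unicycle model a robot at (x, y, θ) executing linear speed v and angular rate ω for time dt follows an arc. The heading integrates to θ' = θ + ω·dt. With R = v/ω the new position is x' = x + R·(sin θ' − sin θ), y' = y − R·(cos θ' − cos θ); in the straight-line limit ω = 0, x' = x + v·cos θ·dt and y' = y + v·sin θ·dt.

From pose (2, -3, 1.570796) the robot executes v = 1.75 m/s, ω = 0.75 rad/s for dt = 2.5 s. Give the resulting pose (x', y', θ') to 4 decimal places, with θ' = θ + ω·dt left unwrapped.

(-1.0322, -0.7738, 3.4458)

θ' = 1.5708 + 0.75·2.5 = 3.4458
R = v/ω = 1.75/0.75 = 2.3333
x' = 2 + 2.3333·(sin 3.4458 − sin 1.5708) = -1.0322
y' = -3 − 2.3333·(cos 3.4458 − cos 1.5708) = -0.7738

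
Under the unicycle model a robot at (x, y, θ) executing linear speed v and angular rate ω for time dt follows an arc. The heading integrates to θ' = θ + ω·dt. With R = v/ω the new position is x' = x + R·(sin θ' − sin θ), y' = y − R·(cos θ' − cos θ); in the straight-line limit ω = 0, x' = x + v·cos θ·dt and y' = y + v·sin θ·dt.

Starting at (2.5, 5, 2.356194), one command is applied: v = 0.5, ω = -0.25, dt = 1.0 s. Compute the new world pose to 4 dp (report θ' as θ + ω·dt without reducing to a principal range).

(2.1941, 5.3938, 2.1062)

θ' = 2.3562 + -0.25·1.0 = 2.1062
R = v/ω = 0.5/-0.25 = -2.0000
x' = 2.5 + -2.0000·(sin 2.1062 − sin 2.3562) = 2.1941
y' = 5 − -2.0000·(cos 2.1062 − cos 2.3562) = 5.3938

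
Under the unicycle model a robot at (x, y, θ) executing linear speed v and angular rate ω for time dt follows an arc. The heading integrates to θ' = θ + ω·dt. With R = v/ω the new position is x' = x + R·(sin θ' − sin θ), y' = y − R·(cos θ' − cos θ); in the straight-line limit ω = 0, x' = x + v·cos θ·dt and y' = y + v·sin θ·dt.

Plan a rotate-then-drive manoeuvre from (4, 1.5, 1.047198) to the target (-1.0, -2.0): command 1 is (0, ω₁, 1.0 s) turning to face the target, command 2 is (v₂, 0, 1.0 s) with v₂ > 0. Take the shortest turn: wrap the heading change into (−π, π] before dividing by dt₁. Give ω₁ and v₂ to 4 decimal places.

heading to target = atan2(-2−1.5, -1−4) = -2.5309
Δθ = wrap(-2.5309 − 1.0472) = 2.7051; ω₁ = Δθ/dt₁ = 2.7051
distance = √((-1−4)² + (-2−1.5)²) = 6.1033; v₂ = distance/dt₂ = 6.1033

ω₁ = 2.7051, v₂ = 6.1033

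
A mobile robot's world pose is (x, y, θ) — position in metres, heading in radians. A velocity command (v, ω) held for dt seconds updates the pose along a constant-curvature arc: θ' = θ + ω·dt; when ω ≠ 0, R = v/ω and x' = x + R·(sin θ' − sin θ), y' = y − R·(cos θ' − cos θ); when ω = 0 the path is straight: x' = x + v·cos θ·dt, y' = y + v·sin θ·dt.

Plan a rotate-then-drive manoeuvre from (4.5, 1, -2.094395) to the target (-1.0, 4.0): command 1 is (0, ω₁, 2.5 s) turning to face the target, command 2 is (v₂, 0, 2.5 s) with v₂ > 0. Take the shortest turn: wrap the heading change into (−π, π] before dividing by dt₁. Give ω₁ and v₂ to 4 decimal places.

heading to target = atan2(4−1, -1−4.5) = 2.6422
Δθ = wrap(2.6422 − -2.0944) = -1.5465; ω₁ = Δθ/dt₁ = -0.6186
distance = √((-1−4.5)² + (4−1)²) = 6.2650; v₂ = distance/dt₂ = 2.5060

ω₁ = -0.6186, v₂ = 2.5060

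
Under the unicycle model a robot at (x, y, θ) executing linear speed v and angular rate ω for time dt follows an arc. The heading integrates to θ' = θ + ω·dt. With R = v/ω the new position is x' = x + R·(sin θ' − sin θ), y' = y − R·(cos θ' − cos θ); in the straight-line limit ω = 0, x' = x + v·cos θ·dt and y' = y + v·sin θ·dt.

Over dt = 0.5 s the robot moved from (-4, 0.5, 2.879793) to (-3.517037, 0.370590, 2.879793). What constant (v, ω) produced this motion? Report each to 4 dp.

v = -1.0000, ω = 0.0000

Δθ = 2.879793 − 2.879793 = 0.000000
ω = Δθ/dt = 0.000000/0.5 = 0.0000
ω = 0 → v = (Δx·cos θ + Δy·sin θ)/dt = -1.0000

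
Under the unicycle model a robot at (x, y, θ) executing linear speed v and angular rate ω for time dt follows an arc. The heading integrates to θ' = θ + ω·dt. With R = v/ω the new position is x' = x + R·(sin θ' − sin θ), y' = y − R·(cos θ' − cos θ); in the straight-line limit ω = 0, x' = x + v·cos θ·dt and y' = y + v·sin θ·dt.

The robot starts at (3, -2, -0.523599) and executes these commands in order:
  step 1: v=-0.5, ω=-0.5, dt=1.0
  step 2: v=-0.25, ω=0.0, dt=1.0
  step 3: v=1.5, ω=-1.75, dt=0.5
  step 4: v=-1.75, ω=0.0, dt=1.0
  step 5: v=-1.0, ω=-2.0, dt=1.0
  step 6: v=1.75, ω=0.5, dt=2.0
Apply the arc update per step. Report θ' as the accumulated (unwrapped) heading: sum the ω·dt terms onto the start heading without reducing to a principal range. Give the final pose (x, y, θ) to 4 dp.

(0.7299, 0.5496, -2.8986)

step 1: θ'=-1.0236 (R=1.0000) → pose (2.6460, -1.6543, -1.0236)
step 2: θ'=-1.0236 (straight) → pose (2.5159, -1.4408, -1.0236)
step 3: θ'=-1.8986 (R=-0.8571) → pose (2.5955, -2.1627, -1.8986)
step 4: θ'=-1.8986 (straight) → pose (3.1589, -0.5059, -1.8986)
step 5: θ'=-3.8986 (R=0.5000) → pose (3.9756, -0.3034, -3.8986)
step 6: θ'=-2.8986 (R=3.5000) → pose (0.7299, 0.5496, -2.8986)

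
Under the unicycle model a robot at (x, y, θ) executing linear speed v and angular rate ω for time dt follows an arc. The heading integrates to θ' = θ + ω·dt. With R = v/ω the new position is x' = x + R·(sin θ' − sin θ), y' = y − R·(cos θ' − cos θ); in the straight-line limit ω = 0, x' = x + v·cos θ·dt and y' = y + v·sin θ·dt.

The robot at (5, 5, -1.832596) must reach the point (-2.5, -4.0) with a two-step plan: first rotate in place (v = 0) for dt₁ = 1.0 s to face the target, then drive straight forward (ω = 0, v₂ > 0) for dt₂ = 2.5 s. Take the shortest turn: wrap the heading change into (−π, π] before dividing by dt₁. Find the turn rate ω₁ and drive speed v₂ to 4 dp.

ω₁ = -0.4329, v₂ = 4.6861

heading to target = atan2(-4−5, -2.5−5) = -2.2655
Δθ = wrap(-2.2655 − -1.8326) = -0.4329; ω₁ = Δθ/dt₁ = -0.4329
distance = √((-2.5−5)² + (-4−5)²) = 11.7154; v₂ = distance/dt₂ = 4.6861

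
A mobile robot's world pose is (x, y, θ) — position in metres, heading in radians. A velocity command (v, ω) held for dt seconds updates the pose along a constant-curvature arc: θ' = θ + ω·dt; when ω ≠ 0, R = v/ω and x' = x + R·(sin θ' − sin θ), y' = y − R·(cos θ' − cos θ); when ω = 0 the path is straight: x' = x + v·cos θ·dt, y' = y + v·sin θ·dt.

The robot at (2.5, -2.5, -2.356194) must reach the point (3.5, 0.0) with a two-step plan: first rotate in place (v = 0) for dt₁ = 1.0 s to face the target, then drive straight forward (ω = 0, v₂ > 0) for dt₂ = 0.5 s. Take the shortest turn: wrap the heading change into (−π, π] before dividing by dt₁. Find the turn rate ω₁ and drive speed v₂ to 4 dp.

heading to target = atan2(0−-2.5, 3.5−2.5) = 1.1903
Δθ = wrap(1.1903 − -2.3562) = -2.7367; ω₁ = Δθ/dt₁ = -2.7367
distance = √((3.5−2.5)² + (0−-2.5)²) = 2.6926; v₂ = distance/dt₂ = 5.3852

ω₁ = -2.7367, v₂ = 5.3852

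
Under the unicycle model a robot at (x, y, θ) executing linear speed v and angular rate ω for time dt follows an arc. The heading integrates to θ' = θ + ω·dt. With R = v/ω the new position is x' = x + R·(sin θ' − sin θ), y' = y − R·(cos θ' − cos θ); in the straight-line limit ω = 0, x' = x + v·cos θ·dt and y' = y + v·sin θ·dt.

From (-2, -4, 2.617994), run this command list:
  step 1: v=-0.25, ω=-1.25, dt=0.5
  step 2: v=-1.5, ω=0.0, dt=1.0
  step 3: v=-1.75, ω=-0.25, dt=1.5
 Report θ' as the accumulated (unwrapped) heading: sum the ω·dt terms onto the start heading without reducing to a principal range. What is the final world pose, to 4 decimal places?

step 1: θ'=1.9930 (R=0.2000) → pose (-1.9176, -4.0913, 1.9930)
step 2: θ'=1.9930 (straight) → pose (-1.3029, -5.4595, 1.9930)
step 3: θ'=1.6180 (R=7.0000) → pose (-0.6960, -7.9976, 1.6180)

(-0.6960, -7.9976, 1.6180)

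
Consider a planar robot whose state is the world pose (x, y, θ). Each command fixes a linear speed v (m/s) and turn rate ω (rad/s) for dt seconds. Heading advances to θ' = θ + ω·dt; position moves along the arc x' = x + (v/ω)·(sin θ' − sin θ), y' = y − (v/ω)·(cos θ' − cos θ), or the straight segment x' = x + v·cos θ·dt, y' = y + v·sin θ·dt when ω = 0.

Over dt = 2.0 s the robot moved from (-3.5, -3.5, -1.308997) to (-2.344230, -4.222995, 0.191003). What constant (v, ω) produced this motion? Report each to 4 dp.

Δθ = 0.191003 − -1.308997 = 1.500000
ω = Δθ/dt = 1.500000/2.0 = 0.7500
R = Δx/(sin θ' − sin θ) = 1.0000
v = R·ω = 1.0000·0.7500 = 0.7500

v = 0.7500, ω = 0.7500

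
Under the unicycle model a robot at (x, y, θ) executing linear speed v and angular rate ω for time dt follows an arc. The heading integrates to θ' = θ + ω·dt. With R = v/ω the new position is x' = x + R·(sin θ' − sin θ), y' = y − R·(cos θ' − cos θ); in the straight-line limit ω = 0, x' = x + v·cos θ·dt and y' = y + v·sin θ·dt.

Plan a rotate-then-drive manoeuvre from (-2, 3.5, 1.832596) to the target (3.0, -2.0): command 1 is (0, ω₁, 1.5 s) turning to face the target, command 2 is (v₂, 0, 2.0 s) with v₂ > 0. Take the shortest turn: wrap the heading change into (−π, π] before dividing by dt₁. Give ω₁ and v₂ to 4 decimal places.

ω₁ = -1.7771, v₂ = 3.7165

heading to target = atan2(-2−3.5, 3−-2) = -0.8330
Δθ = wrap(-0.8330 − 1.8326) = -2.6656; ω₁ = Δθ/dt₁ = -1.7771
distance = √((3−-2)² + (-2−3.5)²) = 7.4330; v₂ = distance/dt₂ = 3.7165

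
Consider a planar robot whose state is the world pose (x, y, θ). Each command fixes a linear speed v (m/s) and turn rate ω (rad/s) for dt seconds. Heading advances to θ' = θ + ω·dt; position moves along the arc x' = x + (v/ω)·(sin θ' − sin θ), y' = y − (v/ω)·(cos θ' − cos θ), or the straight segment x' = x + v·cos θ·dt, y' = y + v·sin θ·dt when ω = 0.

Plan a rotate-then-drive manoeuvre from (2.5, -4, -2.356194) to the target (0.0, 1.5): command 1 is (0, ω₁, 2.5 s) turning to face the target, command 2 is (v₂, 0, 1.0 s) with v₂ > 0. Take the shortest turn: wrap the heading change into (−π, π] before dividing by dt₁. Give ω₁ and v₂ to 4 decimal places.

ω₁ = -0.7718, v₂ = 6.0415

heading to target = atan2(1.5−-4, 0−2.5) = 1.9974
Δθ = wrap(1.9974 − -2.3562) = -1.9296; ω₁ = Δθ/dt₁ = -0.7718
distance = √((0−2.5)² + (1.5−-4)²) = 6.0415; v₂ = distance/dt₂ = 6.0415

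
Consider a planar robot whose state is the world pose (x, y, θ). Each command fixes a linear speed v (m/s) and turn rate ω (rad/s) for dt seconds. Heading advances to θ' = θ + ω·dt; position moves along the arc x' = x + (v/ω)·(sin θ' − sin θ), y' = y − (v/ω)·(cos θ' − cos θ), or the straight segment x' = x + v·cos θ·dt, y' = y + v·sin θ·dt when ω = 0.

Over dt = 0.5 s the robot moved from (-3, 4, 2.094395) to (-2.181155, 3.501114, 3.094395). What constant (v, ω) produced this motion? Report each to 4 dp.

Δθ = 3.094395 − 2.094395 = 1.000000
ω = Δθ/dt = 1.000000/0.5 = 2.0000
R = Δx/(sin θ' − sin θ) = -1.0000
v = R·ω = -1.0000·2.0000 = -2.0000

v = -2.0000, ω = 2.0000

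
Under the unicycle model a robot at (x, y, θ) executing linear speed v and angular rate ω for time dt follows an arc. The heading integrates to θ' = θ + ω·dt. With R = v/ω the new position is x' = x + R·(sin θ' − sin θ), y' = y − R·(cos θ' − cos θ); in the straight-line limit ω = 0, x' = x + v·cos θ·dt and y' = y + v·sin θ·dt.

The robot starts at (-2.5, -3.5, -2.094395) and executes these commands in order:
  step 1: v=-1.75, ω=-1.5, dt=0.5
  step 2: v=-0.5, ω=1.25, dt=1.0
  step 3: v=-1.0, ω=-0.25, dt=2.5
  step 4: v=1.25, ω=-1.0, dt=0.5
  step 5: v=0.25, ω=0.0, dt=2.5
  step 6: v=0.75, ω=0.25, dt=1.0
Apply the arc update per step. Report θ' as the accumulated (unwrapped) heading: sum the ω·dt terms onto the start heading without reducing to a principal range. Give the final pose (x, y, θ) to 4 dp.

step 1: θ'=-2.8444 (R=1.1667) → pose (-1.8313, -2.9678, -2.8444)
step 2: θ'=-1.5944 (R=-0.4000) → pose (-1.5485, -2.5948, -1.5944)
step 3: θ'=-2.2194 (R=4.0000) → pose (-0.7374, -0.2729, -2.2194)
step 4: θ'=-2.7194 (R=-1.2500) → pose (-1.2213, -0.6580, -2.7194)
step 5: θ'=-2.7194 (straight) → pose (-1.7914, -0.9141, -2.7194)
step 6: θ'=-2.4694 (R=3.0000) → pose (-2.4303, -1.3034, -2.4694)

(-2.4303, -1.3034, -2.4694)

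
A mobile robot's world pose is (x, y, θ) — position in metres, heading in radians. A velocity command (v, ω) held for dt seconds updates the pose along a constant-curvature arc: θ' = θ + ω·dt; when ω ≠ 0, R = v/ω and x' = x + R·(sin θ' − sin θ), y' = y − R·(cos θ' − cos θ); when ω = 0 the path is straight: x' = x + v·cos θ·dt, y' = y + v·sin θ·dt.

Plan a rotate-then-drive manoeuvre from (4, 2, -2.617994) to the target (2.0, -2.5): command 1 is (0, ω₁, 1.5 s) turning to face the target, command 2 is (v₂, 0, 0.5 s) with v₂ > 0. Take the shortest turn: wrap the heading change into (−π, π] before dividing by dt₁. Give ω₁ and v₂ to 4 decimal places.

ω₁ = 0.4193, v₂ = 9.8489

heading to target = atan2(-2.5−2, 2−4) = -1.9890
Δθ = wrap(-1.9890 − -2.6180) = 0.6290; ω₁ = Δθ/dt₁ = 0.4193
distance = √((2−4)² + (-2.5−2)²) = 4.9244; v₂ = distance/dt₂ = 9.8489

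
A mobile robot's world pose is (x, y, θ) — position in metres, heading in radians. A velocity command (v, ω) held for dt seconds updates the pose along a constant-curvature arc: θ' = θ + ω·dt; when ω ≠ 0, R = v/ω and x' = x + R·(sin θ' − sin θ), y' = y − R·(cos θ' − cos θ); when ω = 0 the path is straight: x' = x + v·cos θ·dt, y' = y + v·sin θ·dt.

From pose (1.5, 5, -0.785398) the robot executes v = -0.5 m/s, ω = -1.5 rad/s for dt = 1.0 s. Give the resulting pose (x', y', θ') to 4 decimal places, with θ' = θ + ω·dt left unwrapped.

(1.4839, 5.4541, -2.2854)

θ' = -0.7854 + -1.5·1.0 = -2.2854
R = v/ω = -0.5/-1.5 = 0.3333
x' = 1.5 + 0.3333·(sin -2.2854 − sin -0.7854) = 1.4839
y' = 5 − 0.3333·(cos -2.2854 − cos -0.7854) = 5.4541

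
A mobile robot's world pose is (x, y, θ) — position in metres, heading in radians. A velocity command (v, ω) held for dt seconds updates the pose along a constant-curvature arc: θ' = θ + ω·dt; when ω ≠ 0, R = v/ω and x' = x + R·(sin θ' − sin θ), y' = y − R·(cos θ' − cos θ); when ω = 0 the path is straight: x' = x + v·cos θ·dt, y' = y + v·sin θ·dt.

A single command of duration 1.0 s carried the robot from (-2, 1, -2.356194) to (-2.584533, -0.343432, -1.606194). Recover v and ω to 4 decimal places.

Δθ = -1.606194 − -2.356194 = 0.750000
ω = Δθ/dt = 0.750000/1.0 = 0.7500
R = −Δy/(cos θ' − cos θ) = 2.0000
v = R·ω = 2.0000·0.7500 = 1.5000

v = 1.5000, ω = 0.7500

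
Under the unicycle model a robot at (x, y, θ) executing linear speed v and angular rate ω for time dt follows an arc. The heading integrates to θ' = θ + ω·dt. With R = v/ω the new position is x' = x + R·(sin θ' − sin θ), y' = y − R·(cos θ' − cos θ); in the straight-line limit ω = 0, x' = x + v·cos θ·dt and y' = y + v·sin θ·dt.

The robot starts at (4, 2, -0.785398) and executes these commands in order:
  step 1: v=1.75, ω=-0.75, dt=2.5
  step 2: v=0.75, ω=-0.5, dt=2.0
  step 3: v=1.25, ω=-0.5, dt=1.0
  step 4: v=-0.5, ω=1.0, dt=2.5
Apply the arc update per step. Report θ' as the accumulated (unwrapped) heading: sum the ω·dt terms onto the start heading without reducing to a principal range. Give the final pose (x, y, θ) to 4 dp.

step 1: θ'=-2.6604 (R=-2.3333) → pose (3.4300, -1.7183, -2.6604)
step 2: θ'=-3.6604 (R=-1.5000) → pose (1.9920, -1.6912, -3.6604)
step 3: θ'=-4.1604 (R=-2.5000) → pose (1.1029, -0.8312, -4.1604)
step 4: θ'=-1.6604 (R=-0.5000) → pose (2.0267, -0.6137, -1.6604)

(2.0267, -0.6137, -1.6604)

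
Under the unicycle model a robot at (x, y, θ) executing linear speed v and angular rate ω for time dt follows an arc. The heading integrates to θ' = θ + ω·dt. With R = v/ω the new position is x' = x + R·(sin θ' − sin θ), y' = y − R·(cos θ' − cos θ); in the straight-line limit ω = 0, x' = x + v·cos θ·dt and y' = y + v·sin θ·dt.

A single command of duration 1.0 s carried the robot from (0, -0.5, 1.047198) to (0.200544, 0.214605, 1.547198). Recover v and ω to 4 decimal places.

Δθ = 1.547198 − 1.047198 = 0.500000
ω = Δθ/dt = 0.500000/1.0 = 0.5000
R = −Δy/(cos θ' − cos θ) = 1.5000
v = R·ω = 1.5000·0.5000 = 0.7500

v = 0.7500, ω = 0.5000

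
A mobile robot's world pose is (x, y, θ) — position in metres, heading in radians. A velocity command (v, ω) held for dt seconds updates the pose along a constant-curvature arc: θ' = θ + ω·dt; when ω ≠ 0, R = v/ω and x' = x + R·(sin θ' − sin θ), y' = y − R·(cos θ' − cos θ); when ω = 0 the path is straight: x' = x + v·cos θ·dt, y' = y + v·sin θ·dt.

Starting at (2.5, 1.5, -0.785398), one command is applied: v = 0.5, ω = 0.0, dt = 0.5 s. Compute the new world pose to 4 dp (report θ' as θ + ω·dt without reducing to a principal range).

(2.6768, 1.3232, -0.7854)

θ' = -0.7854 + 0.0·0.5 = -0.7854
ω = 0 → straight: x' = 2.5 + 0.5·cos(-0.7854)·0.5 = 2.6768
y' = 1.5 + 0.5·sin(-0.7854)·0.5 = 1.3232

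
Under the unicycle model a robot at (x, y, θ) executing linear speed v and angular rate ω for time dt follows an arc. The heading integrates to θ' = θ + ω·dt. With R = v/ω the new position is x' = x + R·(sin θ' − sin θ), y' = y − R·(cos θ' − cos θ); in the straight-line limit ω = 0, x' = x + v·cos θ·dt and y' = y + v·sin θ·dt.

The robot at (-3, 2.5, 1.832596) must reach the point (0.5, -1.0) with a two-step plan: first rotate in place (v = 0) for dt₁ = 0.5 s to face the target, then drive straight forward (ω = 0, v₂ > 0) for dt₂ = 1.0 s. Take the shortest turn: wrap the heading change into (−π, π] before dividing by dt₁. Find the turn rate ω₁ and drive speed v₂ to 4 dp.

heading to target = atan2(-1−2.5, 0.5−-3) = -0.7854
Δθ = wrap(-0.7854 − 1.8326) = -2.6180; ω₁ = Δθ/dt₁ = -5.2360
distance = √((0.5−-3)² + (-1−2.5)²) = 4.9497; v₂ = distance/dt₂ = 4.9497

ω₁ = -5.2360, v₂ = 4.9497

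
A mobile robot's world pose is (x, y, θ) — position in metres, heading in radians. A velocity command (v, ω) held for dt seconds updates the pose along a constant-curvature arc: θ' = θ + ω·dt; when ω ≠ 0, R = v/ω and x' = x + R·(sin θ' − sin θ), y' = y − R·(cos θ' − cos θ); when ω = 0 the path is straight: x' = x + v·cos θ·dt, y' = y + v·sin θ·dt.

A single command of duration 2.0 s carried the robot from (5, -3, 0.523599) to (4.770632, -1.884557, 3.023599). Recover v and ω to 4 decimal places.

v = 0.7500, ω = 1.2500

Δθ = 3.023599 − 0.523599 = 2.500000
ω = Δθ/dt = 2.500000/2.0 = 1.2500
R = −Δy/(cos θ' − cos θ) = 0.6000
v = R·ω = 0.6000·1.2500 = 0.7500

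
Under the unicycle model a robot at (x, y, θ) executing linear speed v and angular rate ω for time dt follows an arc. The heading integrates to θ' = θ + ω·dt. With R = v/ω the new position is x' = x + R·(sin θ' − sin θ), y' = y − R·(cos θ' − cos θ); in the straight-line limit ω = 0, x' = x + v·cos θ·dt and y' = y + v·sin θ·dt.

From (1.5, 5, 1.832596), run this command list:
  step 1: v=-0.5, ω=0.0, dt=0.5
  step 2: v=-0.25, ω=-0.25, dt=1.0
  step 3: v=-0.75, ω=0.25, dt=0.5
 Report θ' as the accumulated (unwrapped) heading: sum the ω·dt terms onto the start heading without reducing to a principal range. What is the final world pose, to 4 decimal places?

(1.6265, 4.1378, 1.7076)

step 1: θ'=1.8326 (straight) → pose (1.5647, 4.7585, 1.8326)
step 2: θ'=1.5826 (R=1.0000) → pose (1.5987, 4.5115, 1.5826)
step 3: θ'=1.7076 (R=-3.0000) → pose (1.6265, 4.1378, 1.7076)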